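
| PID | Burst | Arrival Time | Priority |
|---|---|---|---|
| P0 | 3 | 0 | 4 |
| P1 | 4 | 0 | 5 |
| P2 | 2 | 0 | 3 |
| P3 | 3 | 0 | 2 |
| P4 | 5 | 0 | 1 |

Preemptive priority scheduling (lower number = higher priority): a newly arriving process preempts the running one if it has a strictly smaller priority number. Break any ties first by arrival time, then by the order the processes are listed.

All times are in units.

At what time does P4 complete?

Timeline: | P4 0-5 | P3 5-8 | P2 8-10 | P0 10-13 | P1 13-17 |
Completion: P0=13  P1=17  P2=10  P3=8  P4=5
Turnaround (C−A): P0=13  P1=17  P2=10  P3=8  P4=5

5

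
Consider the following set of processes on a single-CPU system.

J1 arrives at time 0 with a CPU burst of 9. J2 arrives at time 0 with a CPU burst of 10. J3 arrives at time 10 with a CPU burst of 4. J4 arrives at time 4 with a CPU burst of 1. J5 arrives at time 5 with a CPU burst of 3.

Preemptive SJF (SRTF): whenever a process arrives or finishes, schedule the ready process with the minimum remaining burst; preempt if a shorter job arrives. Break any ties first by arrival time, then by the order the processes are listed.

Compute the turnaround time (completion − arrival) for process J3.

Schedule: | J1 0-4 | J4 4-5 | J5 5-8 | J1 8-13 | J3 13-17 | J2 17-27 |
Completion: J1=13  J2=27  J3=17  J4=5  J5=8
Turnaround(J3) = completion − arrival = 17 − 10 = 7

7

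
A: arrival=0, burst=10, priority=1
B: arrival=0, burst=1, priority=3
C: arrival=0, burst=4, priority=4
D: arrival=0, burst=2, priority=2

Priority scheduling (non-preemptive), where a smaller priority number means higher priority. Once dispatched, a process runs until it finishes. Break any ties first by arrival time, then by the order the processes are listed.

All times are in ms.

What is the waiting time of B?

12

Timeline: | A 0-10 | D 10-12 | B 12-13 | C 13-17 |
Completion: A=10  B=13  C=17  D=12
Waiting(B) = turnaround − burst = 13 − 1 = 12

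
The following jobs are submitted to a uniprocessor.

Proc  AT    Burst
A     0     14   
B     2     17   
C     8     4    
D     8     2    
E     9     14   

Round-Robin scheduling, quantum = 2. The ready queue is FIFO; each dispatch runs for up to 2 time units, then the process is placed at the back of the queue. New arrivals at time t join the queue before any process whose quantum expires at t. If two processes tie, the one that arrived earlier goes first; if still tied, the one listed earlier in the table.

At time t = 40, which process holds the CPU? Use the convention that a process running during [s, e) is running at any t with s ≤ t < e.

B

Schedule: | A 0-2 | B 2-4 | A 4-6 | B 6-8 | A 8-10 | C 10-12 | D 12-14 | B 14-16 | E 16-18 | A 18-20 | C 20-22 | B 22-24 | E 24-26 | A 26-28 | B 28-30 | E 30-32 | A 32-34 | B 34-36 | E 36-38 | A 38-40 | B 40-42 | E 42-44 | B 44-46 | E 46-48 | B 48-49 | E 49-51 |
Completion: A=40  B=49  C=22  D=14  E=51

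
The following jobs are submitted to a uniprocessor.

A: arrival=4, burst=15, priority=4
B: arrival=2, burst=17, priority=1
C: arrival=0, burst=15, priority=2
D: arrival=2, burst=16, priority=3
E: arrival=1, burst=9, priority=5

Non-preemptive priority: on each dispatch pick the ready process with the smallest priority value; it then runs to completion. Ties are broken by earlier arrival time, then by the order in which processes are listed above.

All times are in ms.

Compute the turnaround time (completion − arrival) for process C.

15

Schedule: | C 0-15 | B 15-32 | D 32-48 | A 48-63 | E 63-72 |
Completion: A=63  B=32  C=15  D=48  E=72
Turnaround(C) = completion − arrival = 15 − 0 = 15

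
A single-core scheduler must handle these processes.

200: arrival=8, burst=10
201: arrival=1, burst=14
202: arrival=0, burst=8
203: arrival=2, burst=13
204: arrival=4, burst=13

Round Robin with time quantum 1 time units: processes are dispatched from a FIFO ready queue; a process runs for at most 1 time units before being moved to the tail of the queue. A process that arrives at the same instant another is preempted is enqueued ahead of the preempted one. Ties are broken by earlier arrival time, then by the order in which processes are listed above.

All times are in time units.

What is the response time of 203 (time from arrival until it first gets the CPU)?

Gantt: | 202 0-1 | 201 1-2 | 202 2-3 | 203 3-4 | 201 4-5 | 202 5-6 | 204 6-7 | 203 7-8 | 201 8-9 | 202 9-10 | 204 10-11 | 200 11-12 | 203 12-13 | 201 13-14 | 202 14-15 | 204 15-16 | 200 16-17 | 203 17-18 | 201 18-19 | 202 19-20 | 204 20-21 | 200 21-22 | 203 22-23 | 201 23-24 | 202 24-25 | 204 25-26 | 200 26-27 | 203 27-28 | 201 28-29 | 202 29-30 | 204 30-31 | 200 31-32 | 203 32-33 | 201 33-34 | 204 34-35 | 200 35-36 | 203 36-37 | 201 37-38 | 204 38-39 | 200 39-40 | 203 40-41 | 201 41-42 | 204 42-43 | 200 43-44 | 203 44-45 | 201 45-46 | 204 46-47 | 200 47-48 | 203 48-49 | 201 49-50 | 204 50-51 | 200 51-52 | 203 52-53 | 201 53-54 | 204 54-55 | 203 55-56 | 201 56-57 | 204 57-58 |
Completion: 200=52  201=57  202=30  203=56  204=58
Turnaround (C−A): 200=44  201=56  202=30  203=54  204=54
Response(203) = first start − arrival = 3 − 2 = 1

1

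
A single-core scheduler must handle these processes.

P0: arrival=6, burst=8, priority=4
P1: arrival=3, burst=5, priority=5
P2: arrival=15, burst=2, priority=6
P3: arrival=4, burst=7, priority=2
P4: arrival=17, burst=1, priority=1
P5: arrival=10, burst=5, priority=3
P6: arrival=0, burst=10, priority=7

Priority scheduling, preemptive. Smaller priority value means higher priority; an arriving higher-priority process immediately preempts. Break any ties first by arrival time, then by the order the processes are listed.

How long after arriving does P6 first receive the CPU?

0

Schedule: | P6 0-3 | P1 3-4 | P3 4-11 | P5 11-16 | P0 16-17 | P4 17-18 | P0 18-25 | P1 25-29 | P2 29-31 | P6 31-38 |
Completion: P0=25  P1=29  P2=31  P3=11  P4=18  P5=16  P6=38
Response(P6) = first start − arrival = 0 − 0 = 0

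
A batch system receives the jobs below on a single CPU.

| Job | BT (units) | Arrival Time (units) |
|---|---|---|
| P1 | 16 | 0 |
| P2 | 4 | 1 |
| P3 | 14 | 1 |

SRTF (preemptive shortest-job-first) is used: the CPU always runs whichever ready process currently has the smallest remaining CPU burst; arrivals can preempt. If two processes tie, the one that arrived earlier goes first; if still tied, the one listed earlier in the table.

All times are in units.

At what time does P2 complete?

Schedule: | P1 0-1 | P2 1-5 | P3 5-19 | P1 19-34 |
Completion: P1=34  P2=5  P3=19
Turnaround (C−A): P1=34  P2=4  P3=18

5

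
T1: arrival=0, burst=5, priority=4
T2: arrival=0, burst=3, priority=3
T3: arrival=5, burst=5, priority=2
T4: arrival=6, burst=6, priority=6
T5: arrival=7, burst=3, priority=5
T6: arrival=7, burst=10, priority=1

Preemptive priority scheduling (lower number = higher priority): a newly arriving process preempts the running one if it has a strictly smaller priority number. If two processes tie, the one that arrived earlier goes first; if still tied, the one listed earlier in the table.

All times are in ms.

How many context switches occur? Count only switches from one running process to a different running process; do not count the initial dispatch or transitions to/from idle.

Timeline: | T2 0-3 | T1 3-5 | T3 5-7 | T6 7-17 | T3 17-20 | T1 20-23 | T5 23-26 | T4 26-32 |
Completion: T1=23  T2=3  T3=20  T4=32  T5=26  T6=17
Turnaround (C−A): T1=23  T2=3  T3=15  T4=26  T5=19  T6=10

7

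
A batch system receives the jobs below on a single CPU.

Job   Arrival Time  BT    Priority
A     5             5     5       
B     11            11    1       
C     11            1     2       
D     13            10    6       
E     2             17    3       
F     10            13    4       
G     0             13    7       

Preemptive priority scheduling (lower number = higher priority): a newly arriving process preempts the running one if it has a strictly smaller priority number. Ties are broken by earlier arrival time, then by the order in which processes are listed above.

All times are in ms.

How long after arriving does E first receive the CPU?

0

Timeline: | G 0-2 | E 2-11 | B 11-22 | C 22-23 | E 23-31 | F 31-44 | A 44-49 | D 49-59 | G 59-70 |
Completion: A=49  B=22  C=23  D=59  E=31  F=44  G=70
Turnaround (C−A): A=44  B=11  C=12  D=46  E=29  F=34  G=70
Response(E) = first start − arrival = 2 − 2 = 0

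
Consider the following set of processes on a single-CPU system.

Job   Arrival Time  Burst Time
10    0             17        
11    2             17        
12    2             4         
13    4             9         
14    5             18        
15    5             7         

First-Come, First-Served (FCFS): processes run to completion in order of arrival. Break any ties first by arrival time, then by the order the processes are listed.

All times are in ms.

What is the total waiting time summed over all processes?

183

Timeline: | 10 0-17 | 11 17-34 | 12 34-38 | 13 38-47 | 14 47-65 | 15 65-72 |
Completion: 10=17  11=34  12=38  13=47  14=65  15=72
Turnaround (C−A): 10=17  11=32  12=36  13=43  14=60  15=67
Waiting = turnaround − burst: 10=0, 11=15, 12=32, 13=34, 14=42, 15=60
Total waiting = 0 + 15 + 32 + 34 + 42 + 60 = 183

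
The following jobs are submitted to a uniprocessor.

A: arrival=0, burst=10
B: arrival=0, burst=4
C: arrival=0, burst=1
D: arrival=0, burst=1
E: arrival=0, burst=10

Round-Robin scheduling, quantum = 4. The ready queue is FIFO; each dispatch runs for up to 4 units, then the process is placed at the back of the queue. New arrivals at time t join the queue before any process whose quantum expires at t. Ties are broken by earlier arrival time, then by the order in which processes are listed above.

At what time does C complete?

9

Timeline: | A 0-4 | B 4-8 | C 8-9 | D 9-10 | E 10-14 | A 14-18 | E 18-22 | A 22-24 | E 24-26 |
Completion: A=24  B=8  C=9  D=10  E=26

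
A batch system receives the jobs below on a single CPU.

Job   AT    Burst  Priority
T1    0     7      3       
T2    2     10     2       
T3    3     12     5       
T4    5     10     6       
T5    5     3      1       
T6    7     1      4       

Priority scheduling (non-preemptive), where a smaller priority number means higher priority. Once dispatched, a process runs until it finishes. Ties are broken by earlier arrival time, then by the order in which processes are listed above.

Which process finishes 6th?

T4

Schedule: | T1 0-7 | T5 7-10 | T2 10-20 | T6 20-21 | T3 21-33 | T4 33-43 |
Completion: T1=7  T2=20  T3=33  T4=43  T5=10  T6=21
Finish order: T1 → T5 → T2 → T6 → T3 → T4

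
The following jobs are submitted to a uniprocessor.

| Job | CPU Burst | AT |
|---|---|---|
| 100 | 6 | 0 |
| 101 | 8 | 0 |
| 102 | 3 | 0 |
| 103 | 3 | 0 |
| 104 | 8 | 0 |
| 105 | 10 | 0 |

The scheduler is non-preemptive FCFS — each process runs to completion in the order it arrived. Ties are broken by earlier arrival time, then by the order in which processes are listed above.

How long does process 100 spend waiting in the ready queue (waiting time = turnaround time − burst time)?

0

Timeline: | 100 0-6 | 101 6-14 | 102 14-17 | 103 17-20 | 104 20-28 | 105 28-38 |
Completion: 100=6  101=14  102=17  103=20  104=28  105=38
Turnaround (C−A): 100=6  101=14  102=17  103=20  104=28  105=38
Waiting(100) = turnaround − burst = 6 − 6 = 0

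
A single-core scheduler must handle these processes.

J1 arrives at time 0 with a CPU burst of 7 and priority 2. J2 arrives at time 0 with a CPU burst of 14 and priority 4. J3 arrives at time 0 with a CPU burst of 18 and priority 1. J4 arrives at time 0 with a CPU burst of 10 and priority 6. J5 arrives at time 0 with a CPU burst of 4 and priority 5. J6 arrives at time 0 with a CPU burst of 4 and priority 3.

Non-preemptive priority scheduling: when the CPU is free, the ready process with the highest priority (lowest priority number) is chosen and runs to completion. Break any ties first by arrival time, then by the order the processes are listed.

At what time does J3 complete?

Timeline: | J3 0-18 | J1 18-25 | J6 25-29 | J2 29-43 | J5 43-47 | J4 47-57 |
Completion: J1=25  J2=43  J3=18  J4=57  J5=47  J6=29

18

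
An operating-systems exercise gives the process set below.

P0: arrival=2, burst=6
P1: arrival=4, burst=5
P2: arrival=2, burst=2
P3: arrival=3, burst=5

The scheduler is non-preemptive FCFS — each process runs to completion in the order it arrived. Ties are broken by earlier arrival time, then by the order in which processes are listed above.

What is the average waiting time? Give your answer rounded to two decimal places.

6.00

Timeline: | idle 0-2 | P0 2-8 | P2 8-10 | P3 10-15 | P1 15-20 |
Completion: P0=8  P1=20  P2=10  P3=15
Turnaround (C−A): P0=6  P1=16  P2=8  P3=12
Waiting times: P0=0, P1=11, P2=6, P3=7
Average waiting = (0+11+6+7) / 4 = 24/4 = 6.00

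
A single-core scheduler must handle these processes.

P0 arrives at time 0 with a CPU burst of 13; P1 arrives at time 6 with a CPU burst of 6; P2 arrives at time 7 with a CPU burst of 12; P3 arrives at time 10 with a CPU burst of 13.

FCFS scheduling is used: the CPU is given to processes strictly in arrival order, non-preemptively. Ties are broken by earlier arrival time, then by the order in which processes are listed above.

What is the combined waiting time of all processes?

Gantt: | P0 0-13 | P1 13-19 | P2 19-31 | P3 31-44 |
Completion: P0=13  P1=19  P2=31  P3=44
Turnaround (C−A): P0=13  P1=13  P2=24  P3=34
Waiting = turnaround − burst: P0=0, P1=7, P2=12, P3=21
Total waiting = 0 + 7 + 12 + 21 = 40

40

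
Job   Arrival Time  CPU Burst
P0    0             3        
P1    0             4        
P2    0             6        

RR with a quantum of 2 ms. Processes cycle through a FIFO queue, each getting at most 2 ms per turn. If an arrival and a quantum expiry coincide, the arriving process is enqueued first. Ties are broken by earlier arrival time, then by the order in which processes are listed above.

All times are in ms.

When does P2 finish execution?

Timeline: | P0 0-2 | P1 2-4 | P2 4-6 | P0 6-7 | P1 7-9 | P2 9-13 |
Completion: P0=7  P1=9  P2=13

13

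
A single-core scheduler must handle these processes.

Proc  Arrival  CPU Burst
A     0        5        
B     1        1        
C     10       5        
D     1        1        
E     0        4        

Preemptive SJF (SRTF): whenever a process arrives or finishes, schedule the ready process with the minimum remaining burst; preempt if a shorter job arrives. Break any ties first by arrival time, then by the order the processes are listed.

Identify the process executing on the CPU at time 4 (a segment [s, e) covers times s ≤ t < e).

Schedule: | E 0-1 | B 1-2 | D 2-3 | E 3-6 | A 6-11 | C 11-16 |
Completion: A=11  B=2  C=16  D=3  E=6

E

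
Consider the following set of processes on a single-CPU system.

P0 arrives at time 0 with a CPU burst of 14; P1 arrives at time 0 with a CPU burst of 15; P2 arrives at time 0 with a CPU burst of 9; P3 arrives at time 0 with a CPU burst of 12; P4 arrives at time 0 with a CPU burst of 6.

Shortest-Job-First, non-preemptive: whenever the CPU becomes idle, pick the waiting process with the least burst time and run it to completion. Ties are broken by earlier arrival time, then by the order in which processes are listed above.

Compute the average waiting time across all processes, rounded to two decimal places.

Schedule: | P4 0-6 | P2 6-15 | P3 15-27 | P0 27-41 | P1 41-56 |
Completion: P0=41  P1=56  P2=15  P3=27  P4=6
Waiting times: P0=27, P1=41, P2=6, P3=15, P4=0
Average waiting = (27+41+6+15+0) / 5 = 89/5 = 17.80

17.80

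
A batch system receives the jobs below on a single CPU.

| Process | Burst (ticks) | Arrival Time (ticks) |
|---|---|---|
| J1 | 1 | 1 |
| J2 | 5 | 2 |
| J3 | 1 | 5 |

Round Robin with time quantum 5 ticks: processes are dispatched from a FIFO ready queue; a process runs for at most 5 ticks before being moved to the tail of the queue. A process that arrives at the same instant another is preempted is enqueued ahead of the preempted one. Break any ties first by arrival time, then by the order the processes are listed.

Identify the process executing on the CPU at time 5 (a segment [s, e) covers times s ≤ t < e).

J2

Timeline: | idle 0-1 | J1 1-2 | J2 2-7 | J3 7-8 |
Completion: J1=2  J2=7  J3=8
Turnaround (C−A): J1=1  J2=5  J3=3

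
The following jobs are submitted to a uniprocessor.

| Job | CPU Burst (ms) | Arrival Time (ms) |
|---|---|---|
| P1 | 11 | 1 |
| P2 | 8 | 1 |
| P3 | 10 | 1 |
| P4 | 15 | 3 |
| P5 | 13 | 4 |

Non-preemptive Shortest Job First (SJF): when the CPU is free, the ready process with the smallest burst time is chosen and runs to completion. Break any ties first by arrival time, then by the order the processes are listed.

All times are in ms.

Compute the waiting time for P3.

Schedule: | idle 0-1 | P2 1-9 | P3 9-19 | P1 19-30 | P5 30-43 | P4 43-58 |
Completion: P1=30  P2=9  P3=19  P4=58  P5=43
Turnaround (C−A): P1=29  P2=8  P3=18  P4=55  P5=39
Waiting(P3) = turnaround − burst = 18 − 10 = 8

8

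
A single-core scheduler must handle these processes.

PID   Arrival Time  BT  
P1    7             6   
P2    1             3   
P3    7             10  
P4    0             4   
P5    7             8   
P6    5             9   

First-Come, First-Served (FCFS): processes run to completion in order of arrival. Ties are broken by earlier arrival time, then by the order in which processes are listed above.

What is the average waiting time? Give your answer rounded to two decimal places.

Gantt: | P4 0-4 | P2 4-7 | P6 7-16 | P1 16-22 | P3 22-32 | P5 32-40 |
Completion: P1=22  P2=7  P3=32  P4=4  P5=40  P6=16
Turnaround (C−A): P1=15  P2=6  P3=25  P4=4  P5=33  P6=11
Waiting times: P1=9, P2=3, P3=15, P4=0, P5=25, P6=2
Average waiting = (9+3+15+0+25+2) / 6 = 54/6 = 9.00

9.00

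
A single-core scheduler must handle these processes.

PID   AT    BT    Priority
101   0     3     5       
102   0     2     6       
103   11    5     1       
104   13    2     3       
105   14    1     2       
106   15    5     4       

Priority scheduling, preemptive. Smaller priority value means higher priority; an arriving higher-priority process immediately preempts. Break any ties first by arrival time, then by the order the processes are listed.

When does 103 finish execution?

Schedule: | 101 0-3 | 102 3-5 | idle 5-11 | 103 11-16 | 105 16-17 | 104 17-19 | 106 19-24 |
Completion: 101=3  102=5  103=16  104=19  105=17  106=24

16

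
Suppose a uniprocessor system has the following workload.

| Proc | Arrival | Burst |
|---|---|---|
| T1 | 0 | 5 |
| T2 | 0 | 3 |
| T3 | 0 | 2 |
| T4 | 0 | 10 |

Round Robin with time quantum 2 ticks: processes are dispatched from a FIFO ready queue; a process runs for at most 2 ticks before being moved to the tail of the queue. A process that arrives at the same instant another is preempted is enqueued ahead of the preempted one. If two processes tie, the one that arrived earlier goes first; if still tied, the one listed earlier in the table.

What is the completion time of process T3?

Gantt: | T1 0-2 | T2 2-4 | T3 4-6 | T4 6-8 | T1 8-10 | T2 10-11 | T4 11-13 | T1 13-14 | T4 14-20 |
Completion: T1=14  T2=11  T3=6  T4=20

6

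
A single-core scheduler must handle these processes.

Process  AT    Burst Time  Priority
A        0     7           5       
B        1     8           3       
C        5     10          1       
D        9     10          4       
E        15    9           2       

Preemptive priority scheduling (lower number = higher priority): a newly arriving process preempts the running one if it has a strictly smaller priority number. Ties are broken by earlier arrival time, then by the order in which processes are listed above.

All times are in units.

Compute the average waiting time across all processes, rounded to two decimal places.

15.00

Timeline: | A 0-1 | B 1-5 | C 5-15 | E 15-24 | B 24-28 | D 28-38 | A 38-44 |
Completion: A=44  B=28  C=15  D=38  E=24
Turnaround (C−A): A=44  B=27  C=10  D=29  E=9
Waiting times: A=37, B=19, C=0, D=19, E=0
Average waiting = (37+19+0+19+0) / 5 = 75/5 = 15.00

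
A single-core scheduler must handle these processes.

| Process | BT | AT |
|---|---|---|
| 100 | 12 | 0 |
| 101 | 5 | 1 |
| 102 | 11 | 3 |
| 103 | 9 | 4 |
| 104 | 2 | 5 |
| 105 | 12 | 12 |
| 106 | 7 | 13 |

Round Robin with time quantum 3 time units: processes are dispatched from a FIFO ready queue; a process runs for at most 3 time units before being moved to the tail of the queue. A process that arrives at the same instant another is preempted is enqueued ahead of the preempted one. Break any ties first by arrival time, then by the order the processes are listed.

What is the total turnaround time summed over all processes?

254

Timeline: | 100 0-3 | 101 3-6 | 102 6-9 | 100 9-12 | 103 12-15 | 104 15-17 | 101 17-19 | 102 19-22 | 105 22-25 | 100 25-28 | 106 28-31 | 103 31-34 | 102 34-37 | 105 37-40 | 100 40-43 | 106 43-46 | 103 46-49 | 102 49-51 | 105 51-54 | 106 54-55 | 105 55-58 |
Completion: 100=43  101=19  102=51  103=49  104=17  105=58  106=55
Turnaround (C−A): 100=43  101=18  102=48  103=45  104=12  105=46  106=42
Turnaround = completion − arrival: 100=43, 101=18, 102=48, 103=45, 104=12, 105=46, 106=42
Total turnaround = 43 + 18 + 48 + 45 + 12 + 46 + 42 = 254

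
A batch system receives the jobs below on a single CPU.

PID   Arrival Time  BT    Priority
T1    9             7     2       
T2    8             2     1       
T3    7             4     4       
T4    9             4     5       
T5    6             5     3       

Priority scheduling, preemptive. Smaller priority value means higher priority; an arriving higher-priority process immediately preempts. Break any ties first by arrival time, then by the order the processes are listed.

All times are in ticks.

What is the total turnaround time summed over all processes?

Schedule: | idle 0-6 | T5 6-8 | T2 8-10 | T1 10-17 | T5 17-20 | T3 20-24 | T4 24-28 |
Completion: T1=17  T2=10  T3=24  T4=28  T5=20
Turnaround (C−A): T1=8  T2=2  T3=17  T4=19  T5=14
Turnaround = completion − arrival: T1=8, T2=2, T3=17, T4=19, T5=14
Total turnaround = 8 + 2 + 17 + 19 + 14 = 60

60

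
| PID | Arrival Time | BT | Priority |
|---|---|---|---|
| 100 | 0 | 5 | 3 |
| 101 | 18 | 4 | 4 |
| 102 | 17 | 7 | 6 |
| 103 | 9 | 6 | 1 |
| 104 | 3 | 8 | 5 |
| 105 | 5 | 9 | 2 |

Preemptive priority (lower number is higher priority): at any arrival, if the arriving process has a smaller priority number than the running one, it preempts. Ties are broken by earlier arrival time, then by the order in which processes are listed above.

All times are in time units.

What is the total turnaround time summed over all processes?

Timeline: | 100 0-5 | 105 5-9 | 103 9-15 | 105 15-20 | 101 20-24 | 104 24-32 | 102 32-39 |
Completion: 100=5  101=24  102=39  103=15  104=32  105=20
Turnaround (C−A): 100=5  101=6  102=22  103=6  104=29  105=15
Turnaround = completion − arrival: 100=5, 101=6, 102=22, 103=6, 104=29, 105=15
Total turnaround = 5 + 6 + 22 + 6 + 29 + 15 = 83

83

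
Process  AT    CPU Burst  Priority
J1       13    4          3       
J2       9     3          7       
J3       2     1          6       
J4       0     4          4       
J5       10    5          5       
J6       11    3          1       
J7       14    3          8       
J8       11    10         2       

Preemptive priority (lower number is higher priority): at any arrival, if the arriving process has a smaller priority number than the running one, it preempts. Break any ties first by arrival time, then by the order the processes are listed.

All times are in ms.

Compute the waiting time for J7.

20

Gantt: | J4 0-4 | J3 4-5 | idle 5-9 | J2 9-10 | J5 10-11 | J6 11-14 | J8 14-24 | J1 24-28 | J5 28-32 | J2 32-34 | J7 34-37 |
Completion: J1=28  J2=34  J3=5  J4=4  J5=32  J6=14  J7=37  J8=24
Turnaround (C−A): J1=15  J2=25  J3=3  J4=4  J5=22  J6=3  J7=23  J8=13
Waiting(J7) = turnaround − burst = 23 − 3 = 20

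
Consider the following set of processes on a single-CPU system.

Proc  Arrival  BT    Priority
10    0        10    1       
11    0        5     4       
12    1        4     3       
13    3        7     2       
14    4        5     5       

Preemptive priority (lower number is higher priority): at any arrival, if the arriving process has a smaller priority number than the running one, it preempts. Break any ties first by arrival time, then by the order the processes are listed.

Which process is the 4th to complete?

Schedule: | 10 0-10 | 13 10-17 | 12 17-21 | 11 21-26 | 14 26-31 |
Completion: 10=10  11=26  12=21  13=17  14=31
Finish order: 10 → 13 → 12 → 11 → 14

11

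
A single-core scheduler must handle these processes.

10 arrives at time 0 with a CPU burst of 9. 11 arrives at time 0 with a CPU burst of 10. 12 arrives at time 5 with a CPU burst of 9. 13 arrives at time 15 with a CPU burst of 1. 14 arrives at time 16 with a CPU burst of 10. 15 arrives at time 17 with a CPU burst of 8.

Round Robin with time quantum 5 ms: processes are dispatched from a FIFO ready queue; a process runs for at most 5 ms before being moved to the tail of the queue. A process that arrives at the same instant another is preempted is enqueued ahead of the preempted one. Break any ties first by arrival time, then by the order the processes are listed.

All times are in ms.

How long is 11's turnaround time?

24

Schedule: | 10 0-5 | 11 5-10 | 12 10-15 | 10 15-19 | 11 19-24 | 13 24-25 | 12 25-29 | 14 29-34 | 15 34-39 | 14 39-44 | 15 44-47 |
Completion: 10=19  11=24  12=29  13=25  14=44  15=47
Turnaround(11) = completion − arrival = 24 − 0 = 24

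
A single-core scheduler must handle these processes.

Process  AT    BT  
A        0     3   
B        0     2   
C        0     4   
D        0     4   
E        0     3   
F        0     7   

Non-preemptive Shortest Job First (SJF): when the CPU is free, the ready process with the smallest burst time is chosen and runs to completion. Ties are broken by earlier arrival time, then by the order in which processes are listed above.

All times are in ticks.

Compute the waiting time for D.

Timeline: | B 0-2 | A 2-5 | E 5-8 | C 8-12 | D 12-16 | F 16-23 |
Completion: A=5  B=2  C=12  D=16  E=8  F=23
Turnaround (C−A): A=5  B=2  C=12  D=16  E=8  F=23
Waiting(D) = turnaround − burst = 16 − 4 = 12

12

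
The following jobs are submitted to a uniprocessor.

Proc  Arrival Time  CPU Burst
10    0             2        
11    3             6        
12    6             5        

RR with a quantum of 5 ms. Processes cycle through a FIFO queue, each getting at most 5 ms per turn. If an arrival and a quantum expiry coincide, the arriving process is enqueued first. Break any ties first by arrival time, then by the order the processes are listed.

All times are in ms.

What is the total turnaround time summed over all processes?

20

Schedule: | 10 0-2 | idle 2-3 | 11 3-8 | 12 8-13 | 11 13-14 |
Completion: 10=2  11=14  12=13
Turnaround (C−A): 10=2  11=11  12=7
Turnaround = completion − arrival: 10=2, 11=11, 12=7
Total turnaround = 2 + 11 + 7 = 20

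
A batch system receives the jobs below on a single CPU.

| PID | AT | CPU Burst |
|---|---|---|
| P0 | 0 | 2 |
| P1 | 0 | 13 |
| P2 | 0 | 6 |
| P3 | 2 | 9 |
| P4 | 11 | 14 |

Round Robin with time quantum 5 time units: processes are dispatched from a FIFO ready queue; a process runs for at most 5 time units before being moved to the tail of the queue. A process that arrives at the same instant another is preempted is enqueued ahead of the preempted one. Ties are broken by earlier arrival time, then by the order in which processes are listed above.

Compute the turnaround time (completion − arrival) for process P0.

Gantt: | P0 0-2 | P1 2-7 | P2 7-12 | P3 12-17 | P1 17-22 | P4 22-27 | P2 27-28 | P3 28-32 | P1 32-35 | P4 35-44 |
Completion: P0=2  P1=35  P2=28  P3=32  P4=44
Turnaround(P0) = completion − arrival = 2 − 0 = 2

2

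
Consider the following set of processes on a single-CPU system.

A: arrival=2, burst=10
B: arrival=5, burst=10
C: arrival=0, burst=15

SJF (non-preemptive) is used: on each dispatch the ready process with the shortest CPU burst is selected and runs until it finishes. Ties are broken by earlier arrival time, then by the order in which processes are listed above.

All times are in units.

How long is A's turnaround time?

23

Gantt: | C 0-15 | A 15-25 | B 25-35 |
Completion: A=25  B=35  C=15
Turnaround (C−A): A=23  B=30  C=15
Turnaround(A) = completion − arrival = 25 − 2 = 23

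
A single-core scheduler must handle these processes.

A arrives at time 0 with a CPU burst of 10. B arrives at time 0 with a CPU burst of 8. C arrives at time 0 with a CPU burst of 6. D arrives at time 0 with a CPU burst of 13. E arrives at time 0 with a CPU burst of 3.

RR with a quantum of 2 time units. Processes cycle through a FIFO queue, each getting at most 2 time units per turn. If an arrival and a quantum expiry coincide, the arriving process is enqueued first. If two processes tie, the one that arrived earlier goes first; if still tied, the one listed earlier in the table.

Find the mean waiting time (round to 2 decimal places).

Schedule: | A 0-2 | B 2-4 | C 4-6 | D 6-8 | E 8-10 | A 10-12 | B 12-14 | C 14-16 | D 16-18 | E 18-19 | A 19-21 | B 21-23 | C 23-25 | D 25-27 | A 27-29 | B 29-31 | D 31-33 | A 33-35 | D 35-40 |
Completion: A=35  B=31  C=25  D=40  E=19
Turnaround (C−A): A=35  B=31  C=25  D=40  E=19
Waiting times: A=25, B=23, C=19, D=27, E=16
Average waiting = (25+23+19+27+16) / 5 = 110/5 = 22.00

22.00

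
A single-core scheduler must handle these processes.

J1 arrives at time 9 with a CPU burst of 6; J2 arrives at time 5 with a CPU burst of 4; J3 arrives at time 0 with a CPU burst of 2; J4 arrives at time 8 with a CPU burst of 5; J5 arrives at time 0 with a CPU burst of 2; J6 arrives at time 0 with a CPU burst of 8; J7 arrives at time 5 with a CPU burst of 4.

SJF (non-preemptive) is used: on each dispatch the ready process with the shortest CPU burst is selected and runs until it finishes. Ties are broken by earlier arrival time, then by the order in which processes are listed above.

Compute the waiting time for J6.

Schedule: | J3 0-2 | J5 2-4 | J6 4-12 | J2 12-16 | J7 16-20 | J4 20-25 | J1 25-31 |
Completion: J1=31  J2=16  J3=2  J4=25  J5=4  J6=12  J7=20
Turnaround (C−A): J1=22  J2=11  J3=2  J4=17  J5=4  J6=12  J7=15
Waiting(J6) = turnaround − burst = 12 − 8 = 4

4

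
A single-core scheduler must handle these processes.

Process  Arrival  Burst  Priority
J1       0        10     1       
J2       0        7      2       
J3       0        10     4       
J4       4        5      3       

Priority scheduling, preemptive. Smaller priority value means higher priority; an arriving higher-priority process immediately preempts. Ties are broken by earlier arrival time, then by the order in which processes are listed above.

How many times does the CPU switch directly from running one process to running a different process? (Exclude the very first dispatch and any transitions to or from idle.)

Timeline: | J1 0-10 | J2 10-17 | J4 17-22 | J3 22-32 |
Completion: J1=10  J2=17  J3=32  J4=22
Turnaround (C−A): J1=10  J2=17  J3=32  J4=18

3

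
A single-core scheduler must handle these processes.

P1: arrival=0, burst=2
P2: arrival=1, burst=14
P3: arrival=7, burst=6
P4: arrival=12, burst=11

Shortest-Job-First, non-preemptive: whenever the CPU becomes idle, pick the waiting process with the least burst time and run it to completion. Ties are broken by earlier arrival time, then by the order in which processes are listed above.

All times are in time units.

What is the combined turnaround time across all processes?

Schedule: | P1 0-2 | P2 2-16 | P3 16-22 | P4 22-33 |
Completion: P1=2  P2=16  P3=22  P4=33
Turnaround (C−A): P1=2  P2=15  P3=15  P4=21
Turnaround = completion − arrival: P1=2, P2=15, P3=15, P4=21
Total turnaround = 2 + 15 + 15 + 21 = 53

53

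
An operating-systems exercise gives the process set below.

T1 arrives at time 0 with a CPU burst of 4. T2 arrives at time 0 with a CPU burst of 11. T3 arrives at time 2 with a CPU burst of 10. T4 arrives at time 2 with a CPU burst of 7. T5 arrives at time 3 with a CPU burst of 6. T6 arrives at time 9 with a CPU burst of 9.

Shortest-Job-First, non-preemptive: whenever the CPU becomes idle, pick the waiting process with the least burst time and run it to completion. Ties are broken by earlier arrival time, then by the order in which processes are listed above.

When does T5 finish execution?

Timeline: | T1 0-4 | T5 4-10 | T4 10-17 | T6 17-26 | T3 26-36 | T2 36-47 |
Completion: T1=4  T2=47  T3=36  T4=17  T5=10  T6=26
Turnaround (C−A): T1=4  T2=47  T3=34  T4=15  T5=7  T6=17

10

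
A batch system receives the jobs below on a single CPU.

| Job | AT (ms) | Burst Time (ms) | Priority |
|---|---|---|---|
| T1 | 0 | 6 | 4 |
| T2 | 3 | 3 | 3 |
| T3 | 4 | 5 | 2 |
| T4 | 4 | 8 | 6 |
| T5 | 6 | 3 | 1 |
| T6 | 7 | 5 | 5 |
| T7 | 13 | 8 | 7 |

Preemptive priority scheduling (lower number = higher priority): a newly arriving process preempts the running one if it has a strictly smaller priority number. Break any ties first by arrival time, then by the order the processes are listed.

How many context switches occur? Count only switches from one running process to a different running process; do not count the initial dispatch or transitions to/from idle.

9

Timeline: | T1 0-3 | T2 3-4 | T3 4-6 | T5 6-9 | T3 9-12 | T2 12-14 | T1 14-17 | T6 17-22 | T4 22-30 | T7 30-38 |
Completion: T1=17  T2=14  T3=12  T4=30  T5=9  T6=22  T7=38
Turnaround (C−A): T1=17  T2=11  T3=8  T4=26  T5=3  T6=15  T7=25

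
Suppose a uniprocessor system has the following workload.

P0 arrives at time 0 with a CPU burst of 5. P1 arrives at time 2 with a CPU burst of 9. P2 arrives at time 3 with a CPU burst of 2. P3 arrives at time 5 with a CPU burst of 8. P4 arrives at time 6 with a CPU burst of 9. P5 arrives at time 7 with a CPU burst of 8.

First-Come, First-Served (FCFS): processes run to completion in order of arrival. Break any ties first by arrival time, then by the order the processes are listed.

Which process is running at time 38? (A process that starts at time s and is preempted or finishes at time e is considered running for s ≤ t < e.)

P5

Gantt: | P0 0-5 | P1 5-14 | P2 14-16 | P3 16-24 | P4 24-33 | P5 33-41 |
Completion: P0=5  P1=14  P2=16  P3=24  P4=33  P5=41
Turnaround (C−A): P0=5  P1=12  P2=13  P3=19  P4=27  P5=34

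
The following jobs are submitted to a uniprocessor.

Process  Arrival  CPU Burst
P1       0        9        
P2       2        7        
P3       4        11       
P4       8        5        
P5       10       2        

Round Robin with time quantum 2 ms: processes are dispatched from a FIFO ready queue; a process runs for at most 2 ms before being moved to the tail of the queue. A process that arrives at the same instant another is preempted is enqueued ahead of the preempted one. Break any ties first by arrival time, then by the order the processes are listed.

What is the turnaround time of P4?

21

Gantt: | P1 0-2 | P2 2-4 | P1 4-6 | P3 6-8 | P2 8-10 | P1 10-12 | P4 12-14 | P3 14-16 | P5 16-18 | P2 18-20 | P1 20-22 | P4 22-24 | P3 24-26 | P2 26-27 | P1 27-28 | P4 28-29 | P3 29-34 |
Completion: P1=28  P2=27  P3=34  P4=29  P5=18
Turnaround (C−A): P1=28  P2=25  P3=30  P4=21  P5=8
Turnaround(P4) = completion − arrival = 29 − 8 = 21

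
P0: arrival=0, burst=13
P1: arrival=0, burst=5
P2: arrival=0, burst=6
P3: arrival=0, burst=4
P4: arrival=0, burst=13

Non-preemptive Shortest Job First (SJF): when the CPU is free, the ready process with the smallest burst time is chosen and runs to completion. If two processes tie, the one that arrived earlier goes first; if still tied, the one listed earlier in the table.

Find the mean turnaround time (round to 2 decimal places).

19.40

Gantt: | P3 0-4 | P1 4-9 | P2 9-15 | P0 15-28 | P4 28-41 |
Completion: P0=28  P1=9  P2=15  P3=4  P4=41
Turnaround (C−A): P0=28  P1=9  P2=15  P3=4  P4=41
Turnaround times: P0=28, P1=9, P2=15, P3=4, P4=41
Average turnaround = (28+9+15+4+41) / 5 = 97/5 = 19.40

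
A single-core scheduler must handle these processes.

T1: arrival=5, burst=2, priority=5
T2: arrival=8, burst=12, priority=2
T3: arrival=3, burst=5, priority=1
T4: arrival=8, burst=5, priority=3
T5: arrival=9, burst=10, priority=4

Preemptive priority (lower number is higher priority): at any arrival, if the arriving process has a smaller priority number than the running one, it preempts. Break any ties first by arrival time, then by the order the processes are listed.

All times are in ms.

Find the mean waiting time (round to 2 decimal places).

11.60

Timeline: | idle 0-3 | T3 3-8 | T2 8-20 | T4 20-25 | T5 25-35 | T1 35-37 |
Completion: T1=37  T2=20  T3=8  T4=25  T5=35
Turnaround (C−A): T1=32  T2=12  T3=5  T4=17  T5=26
Waiting times: T1=30, T2=0, T3=0, T4=12, T5=16
Average waiting = (30+0+0+12+16) / 5 = 58/5 = 11.60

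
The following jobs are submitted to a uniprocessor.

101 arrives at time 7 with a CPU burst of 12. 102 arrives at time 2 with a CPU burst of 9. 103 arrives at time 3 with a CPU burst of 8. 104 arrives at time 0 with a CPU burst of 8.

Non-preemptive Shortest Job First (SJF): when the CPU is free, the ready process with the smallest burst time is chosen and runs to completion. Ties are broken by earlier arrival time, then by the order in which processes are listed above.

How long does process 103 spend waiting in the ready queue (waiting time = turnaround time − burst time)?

Schedule: | 104 0-8 | 103 8-16 | 102 16-25 | 101 25-37 |
Completion: 101=37  102=25  103=16  104=8
Waiting(103) = turnaround − burst = 13 − 8 = 5

5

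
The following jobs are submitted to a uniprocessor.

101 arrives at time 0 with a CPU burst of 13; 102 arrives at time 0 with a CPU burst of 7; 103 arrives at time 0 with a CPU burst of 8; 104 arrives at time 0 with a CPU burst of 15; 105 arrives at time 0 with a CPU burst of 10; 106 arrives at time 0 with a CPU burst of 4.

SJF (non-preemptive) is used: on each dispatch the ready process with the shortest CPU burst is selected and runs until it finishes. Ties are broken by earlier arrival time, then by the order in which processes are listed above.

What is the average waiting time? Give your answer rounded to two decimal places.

17.50

Timeline: | 106 0-4 | 102 4-11 | 103 11-19 | 105 19-29 | 101 29-42 | 104 42-57 |
Completion: 101=42  102=11  103=19  104=57  105=29  106=4
Waiting times: 101=29, 102=4, 103=11, 104=42, 105=19, 106=0
Average waiting = (29+4+11+42+19+0) / 6 = 105/6 = 17.50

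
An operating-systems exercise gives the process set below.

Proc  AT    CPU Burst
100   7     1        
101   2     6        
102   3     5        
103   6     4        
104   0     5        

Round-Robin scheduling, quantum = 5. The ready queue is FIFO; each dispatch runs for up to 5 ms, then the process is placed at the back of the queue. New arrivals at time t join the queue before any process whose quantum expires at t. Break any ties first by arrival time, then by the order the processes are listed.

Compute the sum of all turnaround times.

Schedule: | 104 0-5 | 101 5-10 | 102 10-15 | 103 15-19 | 100 19-20 | 101 20-21 |
Completion: 100=20  101=21  102=15  103=19  104=5
Turnaround (C−A): 100=13  101=19  102=12  103=13  104=5
Turnaround = completion − arrival: 100=13, 101=19, 102=12, 103=13, 104=5
Total turnaround = 13 + 19 + 12 + 13 + 5 = 62

62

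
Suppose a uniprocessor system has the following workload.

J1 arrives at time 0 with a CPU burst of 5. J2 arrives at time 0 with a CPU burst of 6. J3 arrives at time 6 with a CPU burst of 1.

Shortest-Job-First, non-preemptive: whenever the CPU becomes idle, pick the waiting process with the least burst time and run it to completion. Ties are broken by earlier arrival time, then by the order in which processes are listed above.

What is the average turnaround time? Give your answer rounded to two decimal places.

7.33

Schedule: | J1 0-5 | J2 5-11 | J3 11-12 |
Completion: J1=5  J2=11  J3=12
Turnaround times: J1=5, J2=11, J3=6
Average turnaround = (5+11+6) / 3 = 22/3 = 7.33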